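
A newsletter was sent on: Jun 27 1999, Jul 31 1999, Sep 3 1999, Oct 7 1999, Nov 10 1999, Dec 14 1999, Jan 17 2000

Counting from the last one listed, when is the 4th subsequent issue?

The spacing is 34, 34, 34, 34, 34, 34 days — always 34 days.
Jan 17 2000 + 34 days = Feb 20 2000.
Feb 20 2000 + 34 days = Mar 25 2000.
Mar 25 2000 + 34 days = Apr 28 2000.
Apr 28 2000 + 34 days = Jun 1 2000.

Jun 1 2000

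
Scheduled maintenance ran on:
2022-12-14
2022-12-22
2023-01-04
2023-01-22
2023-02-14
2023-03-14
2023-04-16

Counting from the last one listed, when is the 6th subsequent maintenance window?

Intervals are 8, 13, 18, 23, 28, 33 days — an arithmetic progression with common difference 5.
Next gap: 38 days. 2023-04-16 + 38 days = 2023-05-24.
Next gap: 43 days. 2023-05-24 + 43 days = 2023-07-06.
Next gap: 48 days. 2023-07-06 + 48 days = 2023-08-23.
Next gap: 53 days. 2023-08-23 + 53 days = 2023-10-15.
Next gap: 58 days. 2023-10-15 + 58 days = 2023-12-12.
Next gap: 63 days. 2023-12-12 + 63 days = 2024-02-13.

2024-02-13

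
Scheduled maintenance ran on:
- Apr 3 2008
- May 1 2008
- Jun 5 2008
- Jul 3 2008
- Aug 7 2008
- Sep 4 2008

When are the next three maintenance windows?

Gaps: 28, 35, 28, 35, 28 days — a mix of 28 and 35. Every date is a Thursday.
Each is the 1st Thursday of its month.
1st Thursday of October 2008: Oct 2 2008.
1st Thursday of November 2008: Nov 6 2008.
1st Thursday of December 2008: Dec 4 2008.

Oct 2 2008, Nov 6 2008, Dec 4 2008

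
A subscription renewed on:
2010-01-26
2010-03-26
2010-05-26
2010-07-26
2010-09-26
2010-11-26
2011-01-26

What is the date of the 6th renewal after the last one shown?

Each date is the 26th; the gaps (59, 61, 61, 62, 61, 61) track the month lengths.
The rule is the 26th of every 2 months.
March 2011: 2011-03-26.
Next: May 2011 → 2011-05-26.
Next: July 2011 → 2011-07-26.
September 2011: 2011-09-26.
Next: November 2011 → 2011-11-26.
January 2012: 2012-01-26.

2012-01-26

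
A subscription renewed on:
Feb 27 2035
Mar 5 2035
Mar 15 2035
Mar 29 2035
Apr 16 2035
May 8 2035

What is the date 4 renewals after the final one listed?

Gaps: 6, 10, 14, 18, 22 days — each gap is 4 larger than the previous one.
Next gap: 26 days. May 8 2035 + 26 days = Jun 3 2035.
Next gap: 30 days. Jun 3 2035 + 30 days = Jul 3 2035.
Next gap: 34 days. Jul 3 2035 + 34 days = Aug 6 2035.
Next gap: 38 days. Aug 6 2035 + 38 days = Sep 13 2035.

Sep 13 2035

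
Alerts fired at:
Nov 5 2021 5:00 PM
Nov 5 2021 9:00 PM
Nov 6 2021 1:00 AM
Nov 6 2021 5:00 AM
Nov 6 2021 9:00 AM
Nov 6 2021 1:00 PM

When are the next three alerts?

Nov 6 2021 5:00 PM, Nov 6 2021 9:00 PM, Nov 7 2021 1:00 AM

The interval is a steady 4 hours (4, 4, 4, 4, 4).
Nov 6 2021 1:00 PM + 4 h = Nov 6 2021 5:00 PM.
Nov 6 2021 5:00 PM + 4 h = Nov 6 2021 9:00 PM.
Nov 6 2021 9:00 PM + 4 h = Nov 7 2021 1:00 AM.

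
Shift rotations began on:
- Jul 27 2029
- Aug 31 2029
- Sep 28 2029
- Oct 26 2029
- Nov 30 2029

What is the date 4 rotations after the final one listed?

All Fridays; the gaps (35, 28, 28, 35) vary with month length.
This is the last Friday of each month.
December 2029 ends with Friday Dec 28 2029.
January 2030 ends with Friday Jan 25 2030.
February 2030 ends with Friday Feb 22 2030.
Last Friday of March 2030: Mar 29 2030.

Mar 29 2030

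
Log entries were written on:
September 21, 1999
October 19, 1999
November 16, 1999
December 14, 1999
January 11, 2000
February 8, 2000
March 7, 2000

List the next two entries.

The spacing is 28, 28, 28, 28, 28, 28 days — always 28 days.
March 7, 2000 + 28 days = April 4, 2000.
April 4, 2000 + 28 days = May 2, 2000.

April 4, 2000; May 2, 2000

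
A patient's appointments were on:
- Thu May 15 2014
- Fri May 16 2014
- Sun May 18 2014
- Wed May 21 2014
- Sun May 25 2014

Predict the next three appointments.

Intervals are 1, 2, 3, 4 days — an arithmetic progression with common difference 1.
Next gap: 5 days. Sun May 25 2014 + 5 days = Fri May 30 2014.
Next gap: 6 days. Fri May 30 2014 + 6 days = Thu Jun 5 2014.
Next gap: 7 days. Thu Jun 5 2014 + 7 days = Thu Jun 12 2014.

Fri May 30 2014, Thu Jun 5 2014, Thu Jun 12 2014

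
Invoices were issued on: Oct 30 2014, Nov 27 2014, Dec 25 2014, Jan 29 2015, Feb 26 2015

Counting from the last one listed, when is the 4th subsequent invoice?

Jun 25 2015

These are Thursdays with 28, 28, 35, 28-day gaps.
Each is the final Thursday of its month — Oct 30 2014 is past the 28th, so '4th Thursday' doesn't fit.
Last Thursday of March 2015: Mar 26 2015.
Last Thursday of April 2015: Apr 30 2015.
May 2015 ends with Thursday May 28 2015.
June 2015 ends with Thursday Jun 25 2015.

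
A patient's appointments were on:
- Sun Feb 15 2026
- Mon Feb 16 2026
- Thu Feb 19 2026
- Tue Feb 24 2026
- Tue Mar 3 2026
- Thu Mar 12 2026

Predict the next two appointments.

The spacing grows by 2 each time: 1, 3, 5, 7, 9 days.
Next gap: 11 days. Thu Mar 12 2026 + 11 days = Mon Mar 23 2026.
Next gap: 13 days. Mon Mar 23 2026 + 13 days = Sun Apr 5 2026.

Mon Mar 23 2026, Sun Apr 5 2026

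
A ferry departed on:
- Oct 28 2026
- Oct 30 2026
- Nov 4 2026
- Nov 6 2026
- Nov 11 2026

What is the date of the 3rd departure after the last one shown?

Nov 20 2026

The gap pattern 2, 5, 2, 5 repeats every 2 events.
These are the Wednesdays and Fridays of each week.
Next Friday: Nov 13 2026.
The following Wednesday is Nov 18 2026.
Next Friday: Nov 20 2026.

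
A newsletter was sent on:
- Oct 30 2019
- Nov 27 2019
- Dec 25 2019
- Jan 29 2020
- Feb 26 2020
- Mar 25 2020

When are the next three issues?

All Wednesdays; the gaps (28, 28, 35, 28, 28) vary with month length.
This is the last Wednesday of each month.
Last Wednesday of April 2020: Apr 29 2020.
May 2020 ends with Wednesday May 27 2020.
June 2020 ends with Wednesday Jun 24 2020.

Apr 29 2020, May 27 2020, Jun 24 2020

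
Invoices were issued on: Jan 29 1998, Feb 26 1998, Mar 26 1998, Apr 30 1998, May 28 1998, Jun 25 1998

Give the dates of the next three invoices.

Every date is a Thursday; gaps 28, 28, 35, 28, 28 days.
Each is the last Thursday of its month (at least one falls on the 29th or later, ruling out '4th Thursday').
July 1998 ends with Thursday Jul 30 1998.
Last Thursday of August 1998: Aug 27 1998.
September 1998 ends with Thursday Sep 24 1998.

Jul 30 1998, Aug 27 1998, Sep 24 1998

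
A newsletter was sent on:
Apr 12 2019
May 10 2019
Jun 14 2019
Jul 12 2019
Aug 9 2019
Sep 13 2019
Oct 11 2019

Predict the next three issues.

These are Fridays at 28- or 35-day spacing (28, 35, 28, 28, 35, 28).
The pattern: 2nd Friday of the month.
2nd Friday of November 2019: Nov 8 2019.
2nd Friday of December 2019: Dec 13 2019.
January 2020 — 2nd Friday is Jan 10 2020.

Nov 8 2019, Dec 13 2019, Jan 10 2020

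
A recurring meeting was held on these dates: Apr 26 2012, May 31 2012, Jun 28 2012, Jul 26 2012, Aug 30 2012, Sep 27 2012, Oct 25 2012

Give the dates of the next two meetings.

All Thursdays; the gaps (35, 28, 28, 35, 28, 28) vary with month length.
This is the last Thursday of each month.
Last Thursday of November 2012: Nov 29 2012.
December 2012 ends with Thursday Dec 27 2012.

Nov 29 2012, Dec 27 2012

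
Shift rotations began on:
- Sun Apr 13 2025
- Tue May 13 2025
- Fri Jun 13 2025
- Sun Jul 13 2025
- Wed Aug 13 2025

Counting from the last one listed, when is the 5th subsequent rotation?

Tue Jan 13 2026

Gaps: 30, 31, 30, 31 days — not constant. Every event is on the 13th of the month.
Pattern: the 13th of each month.
Next: September 2025 → Sat Sep 13 2025.
October 2025: Mon Oct 13 2025.
November 2025: Thu Nov 13 2025.
December 2025: Sat Dec 13 2025.
January 2026: Tue Jan 13 2026.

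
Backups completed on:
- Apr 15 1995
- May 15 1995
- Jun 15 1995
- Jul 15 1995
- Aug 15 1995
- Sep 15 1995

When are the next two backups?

Oct 15 1995, Nov 15 1995

The day-of-month is always 15 (30, 31, 30, 31, 31 days between events).
So this recurs on the 15th of each month.
Next: October 1995 → Oct 15 1995.
Next: November 1995 → Nov 15 1995.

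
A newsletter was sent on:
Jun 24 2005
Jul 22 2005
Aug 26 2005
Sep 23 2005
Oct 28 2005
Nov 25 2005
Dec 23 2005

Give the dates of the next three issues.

All dates are Fridays, 28, 35, 28, 35, 28, 28 days apart.
Specifically, the 4th Friday of each month.
4th Friday of January 2006: Jan 27 2006.
4th Friday of February 2006: Feb 24 2006.
March 2006 — 4th Friday is Mar 24 2006.

Jan 27 2006, Feb 24 2006, Mar 24 2006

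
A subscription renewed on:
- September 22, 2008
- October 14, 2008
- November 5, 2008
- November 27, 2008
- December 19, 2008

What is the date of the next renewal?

January 10, 2009

Gaps between consecutive events: 22, 22, 22, 22 days — a constant 22-day interval.
December 19, 2008 + 22 days = January 10, 2009.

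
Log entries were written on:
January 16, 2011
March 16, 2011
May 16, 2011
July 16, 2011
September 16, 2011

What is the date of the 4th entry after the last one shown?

May 16, 2012

Each date is the 16th; the gaps (59, 61, 61, 62) track the month lengths.
The rule is the 16th of every 2 months.
November 2011: November 16, 2011.
Next: January 2012 → January 16, 2012.
Next: March 2012 → March 16, 2012.
May 2012: May 16, 2012.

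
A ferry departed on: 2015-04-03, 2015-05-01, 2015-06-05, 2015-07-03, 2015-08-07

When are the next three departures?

2015-09-04, 2015-10-02, 2015-11-06

These are Fridays at 28- or 35-day spacing (28, 35, 28, 35).
The pattern: 1st Friday of the month.
September 2015 — 1st Friday is 2015-09-04.
1st Friday of October 2015: 2015-10-02.
November 2015 — 1st Friday is 2015-11-06.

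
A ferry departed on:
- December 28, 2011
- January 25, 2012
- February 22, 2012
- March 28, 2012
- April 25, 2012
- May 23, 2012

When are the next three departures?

June 27, 2012; July 25, 2012; August 22, 2012

These are Wednesdays at 28- or 35-day spacing (28, 28, 35, 28, 28).
The pattern: 4th Wednesday of the month.
4th Wednesday of June 2012: June 27, 2012.
July 2012 — 4th Wednesday is July 25, 2012.
4th Wednesday of August 2012: August 22, 2012.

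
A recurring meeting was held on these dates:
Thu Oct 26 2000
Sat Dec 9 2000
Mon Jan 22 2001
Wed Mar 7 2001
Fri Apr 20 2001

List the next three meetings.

The spacing is 44, 44, 44, 44 days — always 44 days.
Fri Apr 20 2001 + 44 days = Sun Jun 3 2001.
Sun Jun 3 2001 + 44 days = Tue Jul 17 2001.
Tue Jul 17 2001 + 44 days = Thu Aug 30 2001.

Sun Jun 3 2001, Tue Jul 17 2001, Thu Aug 30 2001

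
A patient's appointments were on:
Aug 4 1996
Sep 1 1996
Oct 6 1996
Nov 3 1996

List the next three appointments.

All dates are Sundays, 28, 35, 28 days apart.
Specifically, the 1st Sunday of each month.
December 1996 — 1st Sunday is Dec 1 1996.
January 1997 — 1st Sunday is Jan 5 1997.
1st Sunday of February 1997: Feb 2 1997.

Dec 1 1996, Jan 5 1997, Feb 2 1997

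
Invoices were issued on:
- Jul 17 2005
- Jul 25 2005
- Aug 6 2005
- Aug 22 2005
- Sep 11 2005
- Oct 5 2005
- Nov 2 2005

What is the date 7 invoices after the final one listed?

Sep 6 2006

Gaps: 8, 12, 16, 20, 24, 28 days — each gap is 4 larger than the previous one.
Next gap: 32 days. Nov 2 2005 + 32 days = Dec 4 2005.
Next gap: 36 days. Dec 4 2005 + 36 days = Jan 9 2006.
Next gap: 40 days. Jan 9 2006 + 40 days = Feb 18 2006.
Next gap: 44 days. Feb 18 2006 + 44 days = Apr 3 2006.
Next gap: 48 days. Apr 3 2006 + 48 days = May 21 2006.
Next gap: 52 days. May 21 2006 + 52 days = Jul 12 2006.
Next gap: 56 days. Jul 12 2006 + 56 days = Sep 6 2006.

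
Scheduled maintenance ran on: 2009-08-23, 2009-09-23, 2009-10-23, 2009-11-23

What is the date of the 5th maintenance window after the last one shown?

2010-04-23

The day-of-month is always 23 (31, 30, 31 days between events).
So this recurs on the 23rd of each month.
December 2009: 2009-12-23.
Next: January 2010 → 2010-01-23.
Next: February 2010 → 2010-02-23.
Next: March 2010 → 2010-03-23.
April 2010: 2010-04-23.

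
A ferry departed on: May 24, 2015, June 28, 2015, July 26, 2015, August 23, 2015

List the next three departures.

September 27, 2015; October 25, 2015; November 22, 2015

Gaps: 35, 28, 28 days — a mix of 28 and 35. Every date is a Sunday.
Each is the 4th Sunday of its month.
September 2015 — 4th Sunday is September 27, 2015.
4th Sunday of October 2015: October 25, 2015.
4th Sunday of November 2015: November 22, 2015.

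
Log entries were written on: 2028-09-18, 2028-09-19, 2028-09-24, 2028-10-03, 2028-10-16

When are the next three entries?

Gaps: 1, 5, 9, 13 days — each gap is 4 larger than the previous one.
Next gap: 17 days. 2028-10-16 + 17 days = 2028-11-02.
Next gap: 21 days. 2028-11-02 + 21 days = 2028-11-23.
Next gap: 25 days. 2028-11-23 + 25 days = 2028-12-18.

2028-11-02, 2028-11-23, 2028-12-18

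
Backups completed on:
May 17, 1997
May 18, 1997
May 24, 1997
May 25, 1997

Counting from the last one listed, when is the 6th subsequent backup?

The gap pattern 1, 6, 1 repeats every 2 events.
These are the Saturdays and Sundays of each week.
The following Saturday is May 31, 1997.
Next Sunday: June 1, 1997.
The following Saturday is June 7, 1997.
Next Sunday: June 8, 1997.
The following Saturday is June 14, 1997.
The following Sunday is June 15, 1997.

June 15, 1997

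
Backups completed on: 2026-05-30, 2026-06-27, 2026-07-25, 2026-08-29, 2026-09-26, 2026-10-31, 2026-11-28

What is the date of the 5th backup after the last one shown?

2027-04-24

All Saturdays; the gaps (28, 28, 35, 28, 35, 28) vary with month length.
This is the last Saturday of each month.
Last Saturday of December 2026: 2026-12-26.
Last Saturday of January 2027: 2027-01-30.
February 2027 ends with Saturday 2027-02-27.
Last Saturday of March 2027: 2027-03-27.
Last Saturday of April 2027: 2027-04-24.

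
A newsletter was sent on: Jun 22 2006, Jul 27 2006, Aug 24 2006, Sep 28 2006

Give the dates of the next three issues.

Gaps: 35, 28, 35 days — a mix of 28 and 35. Every date is a Thursday.
Each is the 4th Thursday of its month.
October 2006 — 4th Thursday is Oct 26 2006.
4th Thursday of November 2006: Nov 23 2006.
4th Thursday of December 2006: Dec 28 2006.

Oct 26 2006, Nov 23 2006, Dec 28 2006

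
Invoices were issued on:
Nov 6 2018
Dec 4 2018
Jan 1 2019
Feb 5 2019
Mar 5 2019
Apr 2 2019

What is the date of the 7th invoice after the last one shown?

Nov 5 2019

All dates are Tuesdays, 28, 28, 35, 28, 28 days apart.
Specifically, the 1st Tuesday of each month.
May 2019 — 1st Tuesday is May 7 2019.
1st Tuesday of June 2019: Jun 4 2019.
July 2019 — 1st Tuesday is Jul 2 2019.
1st Tuesday of August 2019: Aug 6 2019.
1st Tuesday of September 2019: Sep 3 2019.
October 2019 — 1st Tuesday is Oct 1 2019.
November 2019 — 1st Tuesday is Nov 5 2019.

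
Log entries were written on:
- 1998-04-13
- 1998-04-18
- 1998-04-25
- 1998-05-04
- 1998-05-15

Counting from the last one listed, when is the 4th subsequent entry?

Intervals are 5, 7, 9, 11 days — an arithmetic progression with common difference 2.
Next gap: 13 days. 1998-05-15 + 13 days = 1998-05-28.
Next gap: 15 days. 1998-05-28 + 15 days = 1998-06-12.
Next gap: 17 days. 1998-06-12 + 17 days = 1998-06-29.
Next gap: 19 days. 1998-06-29 + 19 days = 1998-07-18.

1998-07-18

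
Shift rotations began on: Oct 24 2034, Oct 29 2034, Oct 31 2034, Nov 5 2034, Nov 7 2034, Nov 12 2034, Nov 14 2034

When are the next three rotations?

Gaps: 5, 2, 5, 2, 5, 2 days — not constant, but cyclic with period 2.
The events fall on every Tuesday and Sunday.
Next Sunday: Nov 19 2034.
The following Tuesday is Nov 21 2034.
The following Sunday is Nov 26 2034.

Nov 19 2034, Nov 21 2034, Nov 26 2034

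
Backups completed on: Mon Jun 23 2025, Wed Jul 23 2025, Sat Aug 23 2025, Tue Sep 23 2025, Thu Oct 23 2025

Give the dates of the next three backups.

Each date is the 23rd; the gaps (30, 31, 31, 30) track the month lengths.
The rule is the 23rd of each month.
November 2025: Sun Nov 23 2025.
Next: December 2025 → Tue Dec 23 2025.
Next: January 2026 → Fri Jan 23 2026.

Sun Nov 23 2025, Tue Dec 23 2025, Fri Jan 23 2026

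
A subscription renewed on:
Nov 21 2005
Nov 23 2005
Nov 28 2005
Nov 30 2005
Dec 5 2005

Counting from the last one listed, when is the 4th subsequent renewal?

Dec 19 2005

The gap pattern 2, 5, 2, 5 repeats every 2 events.
These are the Mondays and Wednesdays of each week.
Next Wednesday: Dec 7 2005.
Next Monday: Dec 12 2005.
Next Wednesday: Dec 14 2005.
The following Monday is Dec 19 2005.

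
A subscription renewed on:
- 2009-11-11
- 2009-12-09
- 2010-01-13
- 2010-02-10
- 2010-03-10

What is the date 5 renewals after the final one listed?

2010-08-11

These are Wednesdays at 28- or 35-day spacing (28, 35, 28, 28).
The pattern: 2nd Wednesday of the month.
April 2010 — 2nd Wednesday is 2010-04-14.
May 2010 — 2nd Wednesday is 2010-05-12.
2nd Wednesday of June 2010: 2010-06-09.
2nd Wednesday of July 2010: 2010-07-14.
2nd Wednesday of August 2010: 2010-08-11.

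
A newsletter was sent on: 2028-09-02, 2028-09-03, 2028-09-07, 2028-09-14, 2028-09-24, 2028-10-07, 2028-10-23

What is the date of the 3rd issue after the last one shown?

2028-12-28

Intervals are 1, 4, 7, 10, 13, 16 days — an arithmetic progression with common difference 3.
Next gap: 19 days. 2028-10-23 + 19 days = 2028-11-11.
Next gap: 22 days. 2028-11-11 + 22 days = 2028-12-03.
Next gap: 25 days. 2028-12-03 + 25 days = 2028-12-28.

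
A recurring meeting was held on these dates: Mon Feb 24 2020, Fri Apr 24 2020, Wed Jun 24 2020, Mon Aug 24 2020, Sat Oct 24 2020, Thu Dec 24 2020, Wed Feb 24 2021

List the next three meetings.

Sat Apr 24 2021, Thu Jun 24 2021, Tue Aug 24 2021

The day-of-month is always 24 (60, 61, 61, 61, 61, 62 days between events).
So this recurs on the 24th of every 2 months.
Next: April 2021 → Sat Apr 24 2021.
Next: June 2021 → Thu Jun 24 2021.
August 2021: Tue Aug 24 2021.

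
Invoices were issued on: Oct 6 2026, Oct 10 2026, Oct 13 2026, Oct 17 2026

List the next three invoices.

Oct 20 2026, Oct 24 2026, Oct 27 2026

Gaps: 4, 3, 4 days — not constant, but cyclic with period 2.
The events fall on every Tuesday and Saturday.
Next Tuesday: Oct 20 2026.
Next Saturday: Oct 24 2026.
Next Tuesday: Oct 27 2026.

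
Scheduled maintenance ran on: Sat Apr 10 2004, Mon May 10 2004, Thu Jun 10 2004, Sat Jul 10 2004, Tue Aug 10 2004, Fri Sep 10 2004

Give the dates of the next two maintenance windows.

Sun Oct 10 2004, Wed Nov 10 2004

Each date is the 10th; the gaps (30, 31, 30, 31, 31) track the month lengths.
The rule is the 10th of each month.
October 2004: Sun Oct 10 2004.
November 2004: Wed Nov 10 2004.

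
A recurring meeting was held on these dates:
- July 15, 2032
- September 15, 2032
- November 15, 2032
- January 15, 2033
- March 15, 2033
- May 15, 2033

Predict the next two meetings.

July 15, 2033; September 15, 2033

Each date is the 15th; the gaps (62, 61, 61, 59, 61) track the month lengths.
The rule is the 15th of every 2 months.
July 2033: July 15, 2033.
Next: September 2033 → September 15, 2033.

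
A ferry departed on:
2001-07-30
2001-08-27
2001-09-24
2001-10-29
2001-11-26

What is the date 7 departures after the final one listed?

2002-06-24

All Mondays; the gaps (28, 28, 35, 28) vary with month length.
This is the last Monday of each month.
December 2001 ends with Monday 2001-12-31.
Last Monday of January 2002: 2002-01-28.
Last Monday of February 2002: 2002-02-25.
Last Monday of March 2002: 2002-03-25.
April 2002 ends with Monday 2002-04-29.
Last Monday of May 2002: 2002-05-27.
June 2002 ends with Monday 2002-06-24.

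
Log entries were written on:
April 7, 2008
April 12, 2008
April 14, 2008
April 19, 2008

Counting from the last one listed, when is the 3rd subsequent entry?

Gaps: 5, 2, 5 days — not constant, but cyclic with period 2.
The events fall on every Monday and Saturday.
The following Monday is April 21, 2008.
The following Saturday is April 26, 2008.
The following Monday is April 28, 2008.

April 28, 2008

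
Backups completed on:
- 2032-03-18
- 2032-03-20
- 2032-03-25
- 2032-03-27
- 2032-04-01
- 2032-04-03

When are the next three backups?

Gaps: 2, 5, 2, 5, 2 days — not constant, but cyclic with period 2.
The events fall on every Thursday and Saturday.
Next Thursday: 2032-04-08.
The following Saturday is 2032-04-10.
Next Thursday: 2032-04-15.

2032-04-08, 2032-04-10, 2032-04-15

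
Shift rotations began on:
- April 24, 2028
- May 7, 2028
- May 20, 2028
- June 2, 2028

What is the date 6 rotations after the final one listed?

August 19, 2028

Gaps between consecutive events: 13, 13, 13 days — a constant 13-day interval.
June 2, 2028 + 13 days = June 15, 2028.
June 15, 2028 + 13 days = June 28, 2028.
June 28, 2028 + 13 days = July 11, 2028.
July 11, 2028 + 13 days = July 24, 2028.
July 24, 2028 + 13 days = August 6, 2028.
August 6, 2028 + 13 days = August 19, 2028.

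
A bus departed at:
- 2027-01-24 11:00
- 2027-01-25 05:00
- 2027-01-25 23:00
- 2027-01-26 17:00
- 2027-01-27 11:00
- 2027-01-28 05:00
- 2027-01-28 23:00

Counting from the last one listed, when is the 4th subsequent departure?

Gaps: 18, 18, 18, 18, 18, 18 hours — each event is 18 hours after the previous one.
2027-01-28 23:00 + 18 h = 2027-01-29 17:00.
2027-01-29 17:00 + 18 h = 2027-01-30 11:00.
2027-01-30 11:00 + 18 h = 2027-01-31 05:00.
2027-01-31 05:00 + 18 h = 2027-01-31 23:00.

2027-01-31 23:00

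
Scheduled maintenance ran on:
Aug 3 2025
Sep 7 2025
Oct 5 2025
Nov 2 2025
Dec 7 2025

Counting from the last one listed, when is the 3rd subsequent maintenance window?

Mar 1 2026

Gaps: 35, 28, 28, 35 days — a mix of 28 and 35. Every date is a Sunday.
Each is the 1st Sunday of its month.
January 2026 — 1st Sunday is Jan 4 2026.
February 2026 — 1st Sunday is Feb 1 2026.
1st Sunday of March 2026: Mar 1 2026.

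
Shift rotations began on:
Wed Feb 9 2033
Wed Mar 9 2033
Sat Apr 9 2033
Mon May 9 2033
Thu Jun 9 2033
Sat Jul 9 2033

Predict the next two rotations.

Tue Aug 9 2033, Fri Sep 9 2033

Each date is the 9th; the gaps (28, 31, 30, 31, 30) track the month lengths.
The rule is the 9th of each month.
August 2033: Tue Aug 9 2033.
September 2033: Fri Sep 9 2033.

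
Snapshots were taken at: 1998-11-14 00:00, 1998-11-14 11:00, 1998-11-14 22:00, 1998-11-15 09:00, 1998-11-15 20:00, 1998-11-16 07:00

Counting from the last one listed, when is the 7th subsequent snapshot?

Spacing: 11, 11, 11, 11, 11 h — constant 11 h.
1998-11-16 07:00 + 11 h = 1998-11-16 18:00.
1998-11-16 18:00 + 11 h = 1998-11-17 05:00.
1998-11-17 05:00 + 11 h = 1998-11-17 16:00.
1998-11-17 16:00 + 11 h = 1998-11-18 03:00.
1998-11-18 03:00 + 11 h = 1998-11-18 14:00.
1998-11-18 14:00 + 11 h = 1998-11-19 01:00.
1998-11-19 01:00 + 11 h = 1998-11-19 12:00.

1998-11-19 12:00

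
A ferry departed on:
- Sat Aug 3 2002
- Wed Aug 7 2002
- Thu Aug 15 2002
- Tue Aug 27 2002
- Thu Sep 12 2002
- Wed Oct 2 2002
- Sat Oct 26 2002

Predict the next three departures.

Gaps: 4, 8, 12, 16, 20, 24 days — each gap is 4 larger than the previous one.
Next gap: 28 days. Sat Oct 26 2002 + 28 days = Sat Nov 23 2002.
Next gap: 32 days. Sat Nov 23 2002 + 32 days = Wed Dec 25 2002.
Next gap: 36 days. Wed Dec 25 2002 + 36 days = Thu Jan 30 2003.

Sat Nov 23 2002, Wed Dec 25 2002, Thu Jan 30 2003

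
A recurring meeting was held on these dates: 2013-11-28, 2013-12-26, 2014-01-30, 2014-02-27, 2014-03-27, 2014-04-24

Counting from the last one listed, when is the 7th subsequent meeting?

Every date is a Thursday; gaps 28, 35, 28, 28, 28 days.
Each is the last Thursday of its month (at least one falls on the 29th or later, ruling out '4th Thursday').
Last Thursday of May 2014: 2014-05-29.
Last Thursday of June 2014: 2014-06-26.
Last Thursday of July 2014: 2014-07-31.
Last Thursday of August 2014: 2014-08-28.
Last Thursday of September 2014: 2014-09-25.
October 2014 ends with Thursday 2014-10-30.
Last Thursday of November 2014: 2014-11-27.

2014-11-27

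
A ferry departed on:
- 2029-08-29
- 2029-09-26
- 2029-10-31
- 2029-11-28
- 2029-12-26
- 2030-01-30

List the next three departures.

2030-02-27, 2030-03-27, 2030-04-24

These are Wednesdays with 28, 35, 28, 28, 35-day gaps.
Each is the final Wednesday of its month — 2029-08-29 is past the 28th, so '4th Wednesday' doesn't fit.
Last Wednesday of February 2030: 2030-02-27.
March 2030 ends with Wednesday 2030-03-27.
Last Wednesday of April 2030: 2030-04-24.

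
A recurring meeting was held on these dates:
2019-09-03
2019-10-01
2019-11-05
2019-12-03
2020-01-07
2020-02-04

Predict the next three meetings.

All dates are Tuesdays, 28, 35, 28, 35, 28 days apart.
Specifically, the 1st Tuesday of each month.
March 2020 — 1st Tuesday is 2020-03-03.
1st Tuesday of April 2020: 2020-04-07.
1st Tuesday of May 2020: 2020-05-05.

2020-03-03, 2020-04-07, 2020-05-05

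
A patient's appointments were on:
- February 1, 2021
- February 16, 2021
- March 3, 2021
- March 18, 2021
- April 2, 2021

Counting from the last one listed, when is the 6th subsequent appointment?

Every event comes 15 days after the last (15, 15, 15, 15).
April 2, 2021 + 15 days = April 17, 2021.
April 17, 2021 + 15 days = May 2, 2021.
May 2, 2021 + 15 days = May 17, 2021.
May 17, 2021 + 15 days = June 1, 2021.
June 1, 2021 + 15 days = June 16, 2021.
June 16, 2021 + 15 days = July 1, 2021.

July 1, 2021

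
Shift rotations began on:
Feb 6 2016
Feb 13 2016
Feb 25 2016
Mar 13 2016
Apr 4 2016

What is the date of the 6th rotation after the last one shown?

Nov 27 2016

Intervals are 7, 12, 17, 22 days — an arithmetic progression with common difference 5.
Next gap: 27 days. Apr 4 2016 + 27 days = May 1 2016.
Next gap: 32 days. May 1 2016 + 32 days = Jun 2 2016.
Next gap: 37 days. Jun 2 2016 + 37 days = Jul 9 2016.
Next gap: 42 days. Jul 9 2016 + 42 days = Aug 20 2016.
Next gap: 47 days. Aug 20 2016 + 47 days = Oct 6 2016.
Next gap: 52 days. Oct 6 2016 + 52 days = Nov 27 2016.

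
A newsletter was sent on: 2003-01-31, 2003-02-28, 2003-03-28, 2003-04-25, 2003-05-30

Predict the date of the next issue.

2003-06-27

Every date is a Friday; gaps 28, 28, 28, 35 days.
Each is the last Friday of its month (at least one falls on the 29th or later, ruling out '4th Friday').
Last Friday of June 2003: 2003-06-27.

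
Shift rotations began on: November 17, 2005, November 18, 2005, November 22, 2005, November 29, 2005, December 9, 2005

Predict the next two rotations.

December 22, 2005; January 7, 2006

The spacing grows by 3 each time: 1, 4, 7, 10 days.
Next gap: 13 days. December 9, 2005 + 13 days = December 22, 2005.
Next gap: 16 days. December 22, 2005 + 16 days = January 7, 2006.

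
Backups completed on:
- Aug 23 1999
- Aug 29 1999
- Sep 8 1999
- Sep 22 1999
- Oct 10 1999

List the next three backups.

Nov 1 1999, Nov 27 1999, Dec 27 1999

Intervals are 6, 10, 14, 18 days — an arithmetic progression with common difference 4.
Next gap: 22 days. Oct 10 1999 + 22 days = Nov 1 1999.
Next gap: 26 days. Nov 1 1999 + 26 days = Nov 27 1999.
Next gap: 30 days. Nov 27 1999 + 30 days = Dec 27 1999.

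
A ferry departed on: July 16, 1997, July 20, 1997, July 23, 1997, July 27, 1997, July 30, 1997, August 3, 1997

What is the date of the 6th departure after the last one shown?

Gaps: 4, 3, 4, 3, 4 days — not constant, but cyclic with period 2.
The events fall on every Wednesday and Sunday.
The following Wednesday is August 6, 1997.
The following Sunday is August 10, 1997.
Next Wednesday: August 13, 1997.
The following Sunday is August 17, 1997.
Next Wednesday: August 20, 1997.
Next Sunday: August 24, 1997.

August 24, 1997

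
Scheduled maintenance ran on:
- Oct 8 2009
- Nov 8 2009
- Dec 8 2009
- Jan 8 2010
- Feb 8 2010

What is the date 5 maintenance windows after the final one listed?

Jul 8 2010

The day-of-month is always 8 (31, 30, 31, 31 days between events).
So this recurs on the 8th of each month.
Next: March 2010 → Mar 8 2010.
Next: April 2010 → Apr 8 2010.
May 2010: May 8 2010.
Next: June 2010 → Jun 8 2010.
July 2010: Jul 8 2010.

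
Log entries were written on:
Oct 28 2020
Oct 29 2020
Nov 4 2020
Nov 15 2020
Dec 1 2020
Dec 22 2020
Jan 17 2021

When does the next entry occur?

Gaps: 1, 6, 11, 16, 21, 26 days — each gap is 5 larger than the previous one.
Next gap: 31 days. Jan 17 2021 + 31 days = Feb 17 2021.

Feb 17 2021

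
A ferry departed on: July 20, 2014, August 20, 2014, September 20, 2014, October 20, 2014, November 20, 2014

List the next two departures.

Gaps: 31, 31, 30, 31 days — not constant. Every event is on the 20th of the month.
Pattern: the 20th of each month.
Next: December 2014 → December 20, 2014.
January 2015: January 20, 2015.

December 20, 2014; January 20, 2015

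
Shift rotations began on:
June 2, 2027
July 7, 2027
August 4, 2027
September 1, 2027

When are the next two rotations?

October 6, 2027; November 3, 2027

These are Wednesdays at 28- or 35-day spacing (35, 28, 28).
The pattern: 1st Wednesday of the month.
October 2027 — 1st Wednesday is October 6, 2027.
November 2027 — 1st Wednesday is November 3, 2027.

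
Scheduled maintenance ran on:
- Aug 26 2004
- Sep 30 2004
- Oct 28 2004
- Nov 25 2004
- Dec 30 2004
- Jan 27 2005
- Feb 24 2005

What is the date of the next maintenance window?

These are Thursdays with 35, 28, 28, 35, 28, 28-day gaps.
Each is the final Thursday of its month — Sep 30 2004 is past the 28th, so '4th Thursday' doesn't fit.
Last Thursday of March 2005: Mar 31 2005.

Mar 31 2005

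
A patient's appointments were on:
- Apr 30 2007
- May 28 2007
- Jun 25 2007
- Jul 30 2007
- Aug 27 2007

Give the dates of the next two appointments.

Every date is a Monday; gaps 28, 28, 35, 28 days.
Each is the last Monday of its month (at least one falls on the 29th or later, ruling out '4th Monday').
September 2007 ends with Monday Sep 24 2007.
October 2007 ends with Monday Oct 29 2007.

Sep 24 2007, Oct 29 2007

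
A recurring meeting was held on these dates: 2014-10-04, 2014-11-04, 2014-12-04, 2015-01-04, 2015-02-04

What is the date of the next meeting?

The day-of-month is always 4 (31, 30, 31, 31 days between events).
So this recurs on the 4th of each month.
March 2015: 2015-03-04.

2015-03-04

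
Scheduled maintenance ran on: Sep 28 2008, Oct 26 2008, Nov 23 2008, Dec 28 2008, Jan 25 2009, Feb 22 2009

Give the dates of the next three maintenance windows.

These are Sundays at 28- or 35-day spacing (28, 28, 35, 28, 28).
The pattern: 4th Sunday of the month.
4th Sunday of March 2009: Mar 22 2009.
4th Sunday of April 2009: Apr 26 2009.
May 2009 — 4th Sunday is May 24 2009.

Mar 22 2009, Apr 26 2009, May 24 2009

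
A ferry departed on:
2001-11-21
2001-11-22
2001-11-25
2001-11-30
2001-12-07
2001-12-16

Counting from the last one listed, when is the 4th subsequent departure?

The spacing grows by 2 each time: 1, 3, 5, 7, 9 days.
Next gap: 11 days. 2001-12-16 + 11 days = 2001-12-27.
Next gap: 13 days. 2001-12-27 + 13 days = 2002-01-09.
Next gap: 15 days. 2002-01-09 + 15 days = 2002-01-24.
Next gap: 17 days. 2002-01-24 + 17 days = 2002-02-10.

2002-02-10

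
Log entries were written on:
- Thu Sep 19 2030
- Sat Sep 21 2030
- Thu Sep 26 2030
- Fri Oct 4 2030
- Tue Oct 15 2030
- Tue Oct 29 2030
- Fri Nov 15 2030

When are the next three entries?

Thu Dec 5 2030, Sat Dec 28 2030, Thu Jan 23 2031

The spacing grows by 3 each time: 2, 5, 8, 11, 14, 17 days.
Next gap: 20 days. Fri Nov 15 2030 + 20 days = Thu Dec 5 2030.
Next gap: 23 days. Thu Dec 5 2030 + 23 days = Sat Dec 28 2030.
Next gap: 26 days. Sat Dec 28 2030 + 26 days = Thu Jan 23 2031.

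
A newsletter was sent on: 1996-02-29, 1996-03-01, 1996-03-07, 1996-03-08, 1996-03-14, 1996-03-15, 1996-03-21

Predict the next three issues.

The gap pattern 1, 6, 1, 6, 1, 6 repeats every 2 events.
These are the Thursdays and Fridays of each week.
Next Friday: 1996-03-22.
Next Thursday: 1996-03-28.
Next Friday: 1996-03-29.

1996-03-22, 1996-03-28, 1996-03-29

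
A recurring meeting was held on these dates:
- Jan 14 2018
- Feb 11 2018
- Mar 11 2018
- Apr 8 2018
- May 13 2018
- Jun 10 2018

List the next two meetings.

Gaps: 28, 28, 28, 35, 28 days — a mix of 28 and 35. Every date is a Sunday.
Each is the 2nd Sunday of its month.
2nd Sunday of July 2018: Jul 8 2018.
August 2018 — 2nd Sunday is Aug 12 2018.

Jul 8 2018, Aug 12 2018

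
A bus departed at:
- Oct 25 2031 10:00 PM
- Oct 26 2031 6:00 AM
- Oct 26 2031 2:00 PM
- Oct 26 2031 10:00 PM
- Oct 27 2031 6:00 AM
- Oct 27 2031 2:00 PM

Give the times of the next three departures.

Gaps: 8, 8, 8, 8, 8 hours — each event is 8 hours after the previous one.
Oct 27 2031 2:00 PM + 8 h = Oct 27 2031 10:00 PM.
Oct 27 2031 10:00 PM + 8 h = Oct 28 2031 6:00 AM.
Oct 28 2031 6:00 AM + 8 h = Oct 28 2031 2:00 PM.

Oct 27 2031 10:00 PM, Oct 28 2031 6:00 AM, Oct 28 2031 2:00 PM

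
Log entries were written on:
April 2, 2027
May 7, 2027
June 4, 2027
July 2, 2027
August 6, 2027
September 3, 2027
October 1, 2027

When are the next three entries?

November 5, 2027; December 3, 2027; January 7, 2028

All dates are Fridays, 35, 28, 28, 35, 28, 28 days apart.
Specifically, the 1st Friday of each month.
November 2027 — 1st Friday is November 5, 2027.
December 2027 — 1st Friday is December 3, 2027.
1st Friday of January 2028: January 7, 2028.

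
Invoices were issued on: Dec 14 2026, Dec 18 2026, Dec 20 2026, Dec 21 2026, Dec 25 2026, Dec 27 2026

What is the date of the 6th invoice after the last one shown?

Jan 10 2027

Every event lands on a Monday or Friday or Sunday (gaps cycle 4, 2, 1, 4, 2).
So the schedule is: every Monday, Friday and Sunday.
The following Monday is Dec 28 2026.
Next Friday: Jan 1 2027.
Next Sunday: Jan 3 2027.
The following Monday is Jan 4 2027.
Next Friday: Jan 8 2027.
The following Sunday is Jan 10 2027.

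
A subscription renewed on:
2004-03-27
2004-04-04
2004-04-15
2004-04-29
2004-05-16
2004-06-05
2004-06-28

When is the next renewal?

Gaps: 8, 11, 14, 17, 20, 23 days — each gap is 3 larger than the previous one.
Next gap: 26 days. 2004-06-28 + 26 days = 2004-07-24.

2004-07-24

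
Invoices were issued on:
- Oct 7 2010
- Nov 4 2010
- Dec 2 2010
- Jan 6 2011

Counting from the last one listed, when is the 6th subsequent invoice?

These are Thursdays at 28- or 35-day spacing (28, 28, 35).
The pattern: 1st Thursday of the month.
1st Thursday of February 2011: Feb 3 2011.
1st Thursday of March 2011: Mar 3 2011.
April 2011 — 1st Thursday is Apr 7 2011.
1st Thursday of May 2011: May 5 2011.
1st Thursday of June 2011: Jun 2 2011.
1st Thursday of July 2011: Jul 7 2011.

Jul 7 2011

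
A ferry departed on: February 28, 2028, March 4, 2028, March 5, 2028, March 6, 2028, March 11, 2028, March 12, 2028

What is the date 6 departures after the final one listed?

The gap pattern 5, 1, 1, 5, 1 repeats every 3 events.
These are the Mondays, Saturdays and Sundays of each week.
The following Monday is March 13, 2028.
Next Saturday: March 18, 2028.
The following Sunday is March 19, 2028.
Next Monday: March 20, 2028.
The following Saturday is March 25, 2028.
Next Sunday: March 26, 2028.

March 26, 2028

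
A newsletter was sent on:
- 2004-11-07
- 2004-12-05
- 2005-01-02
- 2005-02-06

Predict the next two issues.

2005-03-06, 2005-04-03

These are Sundays at 28- or 35-day spacing (28, 28, 35).
The pattern: 1st Sunday of the month.
March 2005 — 1st Sunday is 2005-03-06.
1st Sunday of April 2005: 2005-04-03.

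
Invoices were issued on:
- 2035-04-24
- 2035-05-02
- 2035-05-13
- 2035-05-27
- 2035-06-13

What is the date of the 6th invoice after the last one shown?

2035-11-25

Gaps: 8, 11, 14, 17 days — each gap is 3 larger than the previous one.
Next gap: 20 days. 2035-06-13 + 20 days = 2035-07-03.
Next gap: 23 days. 2035-07-03 + 23 days = 2035-07-26.
Next gap: 26 days. 2035-07-26 + 26 days = 2035-08-21.
Next gap: 29 days. 2035-08-21 + 29 days = 2035-09-19.
Next gap: 32 days. 2035-09-19 + 32 days = 2035-10-21.
Next gap: 35 days. 2035-10-21 + 35 days = 2035-11-25.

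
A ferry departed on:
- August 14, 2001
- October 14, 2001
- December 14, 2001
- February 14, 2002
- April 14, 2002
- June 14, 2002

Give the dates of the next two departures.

August 14, 2002; October 14, 2002

The day-of-month is always 14 (61, 61, 62, 59, 61 days between events).
So this recurs on the 14th of every 2 months.
Next: August 2002 → August 14, 2002.
Next: October 2002 → October 14, 2002.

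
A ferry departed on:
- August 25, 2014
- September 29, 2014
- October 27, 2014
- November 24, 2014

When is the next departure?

December 29, 2014

All Mondays; the gaps (35, 28, 28) vary with month length.
This is the last Monday of each month.
December 2014 ends with Monday December 29, 2014.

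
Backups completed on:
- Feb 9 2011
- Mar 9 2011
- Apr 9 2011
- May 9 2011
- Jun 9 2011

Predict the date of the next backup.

Gaps: 28, 31, 30, 31 days — not constant. Every event is on the 9th of the month.
Pattern: the 9th of each month.
July 2011: Jul 9 2011.

Jul 9 2011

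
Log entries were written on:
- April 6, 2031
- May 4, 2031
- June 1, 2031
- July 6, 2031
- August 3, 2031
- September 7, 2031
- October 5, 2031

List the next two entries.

These are Sundays at 28- or 35-day spacing (28, 28, 35, 28, 35, 28).
The pattern: 1st Sunday of the month.
1st Sunday of November 2031: November 2, 2031.
1st Sunday of December 2031: December 7, 2031.

November 2, 2031; December 7, 2031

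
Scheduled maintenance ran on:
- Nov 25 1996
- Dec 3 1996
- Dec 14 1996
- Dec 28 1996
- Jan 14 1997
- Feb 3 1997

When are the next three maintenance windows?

Feb 26 1997, Mar 24 1997, Apr 22 1997

Intervals are 8, 11, 14, 17, 20 days — an arithmetic progression with common difference 3.
Next gap: 23 days. Feb 3 1997 + 23 days = Feb 26 1997.
Next gap: 26 days. Feb 26 1997 + 26 days = Mar 24 1997.
Next gap: 29 days. Mar 24 1997 + 29 days = Apr 22 1997.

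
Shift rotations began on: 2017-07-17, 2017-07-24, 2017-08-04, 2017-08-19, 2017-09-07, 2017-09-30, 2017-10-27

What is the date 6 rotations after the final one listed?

The spacing grows by 4 each time: 7, 11, 15, 19, 23, 27 days.
Next gap: 31 days. 2017-10-27 + 31 days = 2017-11-27.
Next gap: 35 days. 2017-11-27 + 35 days = 2018-01-01.
Next gap: 39 days. 2018-01-01 + 39 days = 2018-02-09.
Next gap: 43 days. 2018-02-09 + 43 days = 2018-03-24.
Next gap: 47 days. 2018-03-24 + 47 days = 2018-05-10.
Next gap: 51 days. 2018-05-10 + 51 days = 2018-06-30.

2018-06-30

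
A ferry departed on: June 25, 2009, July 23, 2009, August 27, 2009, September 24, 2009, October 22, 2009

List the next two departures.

These are Thursdays at 28- or 35-day spacing (28, 35, 28, 28).
The pattern: 4th Thursday of the month.
4th Thursday of November 2009: November 26, 2009.
4th Thursday of December 2009: December 24, 2009.

November 26, 2009; December 24, 2009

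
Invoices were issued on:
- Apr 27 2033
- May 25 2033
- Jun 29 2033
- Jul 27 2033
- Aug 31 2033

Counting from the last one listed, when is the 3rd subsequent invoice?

Nov 30 2033

Every date is a Wednesday; gaps 28, 35, 28, 35 days.
Each is the last Wednesday of its month (at least one falls on the 29th or later, ruling out '4th Wednesday').
September 2033 ends with Wednesday Sep 28 2033.
October 2033 ends with Wednesday Oct 26 2033.
Last Wednesday of November 2033: Nov 30 2033.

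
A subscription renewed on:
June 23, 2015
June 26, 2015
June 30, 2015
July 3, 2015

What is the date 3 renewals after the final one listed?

The gap pattern 3, 4, 3 repeats every 2 events.
These are the Tuesdays and Fridays of each week.
Next Tuesday: July 7, 2015.
Next Friday: July 10, 2015.
Next Tuesday: July 14, 2015.

July 14, 2015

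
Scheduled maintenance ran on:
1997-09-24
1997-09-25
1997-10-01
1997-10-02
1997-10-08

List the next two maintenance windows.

The gap pattern 1, 6, 1, 6 repeats every 2 events.
These are the Wednesdays and Thursdays of each week.
Next Thursday: 1997-10-09.
Next Wednesday: 1997-10-15.

1997-10-09, 1997-10-15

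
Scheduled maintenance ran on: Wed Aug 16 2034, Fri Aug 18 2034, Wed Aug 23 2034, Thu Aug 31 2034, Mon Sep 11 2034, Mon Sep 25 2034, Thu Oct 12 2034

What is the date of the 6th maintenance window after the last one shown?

Intervals are 2, 5, 8, 11, 14, 17 days — an arithmetic progression with common difference 3.
Next gap: 20 days. Thu Oct 12 2034 + 20 days = Wed Nov 1 2034.
Next gap: 23 days. Wed Nov 1 2034 + 23 days = Fri Nov 24 2034.
Next gap: 26 days. Fri Nov 24 2034 + 26 days = Wed Dec 20 2034.
Next gap: 29 days. Wed Dec 20 2034 + 29 days = Thu Jan 18 2035.
Next gap: 32 days. Thu Jan 18 2035 + 32 days = Mon Feb 19 2035.
Next gap: 35 days. Mon Feb 19 2035 + 35 days = Mon Mar 26 2035.

Mon Mar 26 2035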